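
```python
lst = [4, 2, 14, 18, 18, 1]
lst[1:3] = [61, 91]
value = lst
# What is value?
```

lst starts as [4, 2, 14, 18, 18, 1] (length 6). The slice lst[1:3] covers indices [1, 2] with values [2, 14]. Replacing that slice with [61, 91] (same length) produces [4, 61, 91, 18, 18, 1].

[4, 61, 91, 18, 18, 1]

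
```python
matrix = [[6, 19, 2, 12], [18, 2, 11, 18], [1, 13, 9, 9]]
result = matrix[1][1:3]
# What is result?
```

matrix[1] = [18, 2, 11, 18]. matrix[1] has length 4. The slice matrix[1][1:3] selects indices [1, 2] (1->2, 2->11), giving [2, 11].

[2, 11]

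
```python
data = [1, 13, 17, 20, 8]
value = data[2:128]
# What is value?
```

data has length 5. The slice data[2:128] selects indices [2, 3, 4] (2->17, 3->20, 4->8), giving [17, 20, 8].

[17, 20, 8]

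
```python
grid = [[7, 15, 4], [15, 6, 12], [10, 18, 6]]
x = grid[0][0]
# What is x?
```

grid[0] = [7, 15, 4]. Taking column 0 of that row yields 7.

7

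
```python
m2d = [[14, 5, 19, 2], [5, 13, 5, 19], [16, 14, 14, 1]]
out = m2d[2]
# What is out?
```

m2d has 3 rows. Row 2 is [16, 14, 14, 1].

[16, 14, 14, 1]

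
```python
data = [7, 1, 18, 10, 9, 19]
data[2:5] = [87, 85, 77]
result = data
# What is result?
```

data starts as [7, 1, 18, 10, 9, 19] (length 6). The slice data[2:5] covers indices [2, 3, 4] with values [18, 10, 9]. Replacing that slice with [87, 85, 77] (same length) produces [7, 1, 87, 85, 77, 19].

[7, 1, 87, 85, 77, 19]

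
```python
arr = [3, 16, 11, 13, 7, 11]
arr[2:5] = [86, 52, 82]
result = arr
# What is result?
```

arr starts as [3, 16, 11, 13, 7, 11] (length 6). The slice arr[2:5] covers indices [2, 3, 4] with values [11, 13, 7]. Replacing that slice with [86, 52, 82] (same length) produces [3, 16, 86, 52, 82, 11].

[3, 16, 86, 52, 82, 11]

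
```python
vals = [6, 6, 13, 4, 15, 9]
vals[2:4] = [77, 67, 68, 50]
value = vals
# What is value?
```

vals starts as [6, 6, 13, 4, 15, 9] (length 6). The slice vals[2:4] covers indices [2, 3] with values [13, 4]. Replacing that slice with [77, 67, 68, 50] (different length) produces [6, 6, 77, 67, 68, 50, 15, 9].

[6, 6, 77, 67, 68, 50, 15, 9]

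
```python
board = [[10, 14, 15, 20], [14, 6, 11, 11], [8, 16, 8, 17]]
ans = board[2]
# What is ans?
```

board has 3 rows. Row 2 is [8, 16, 8, 17].

[8, 16, 8, 17]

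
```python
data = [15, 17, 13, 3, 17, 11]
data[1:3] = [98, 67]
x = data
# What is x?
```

data starts as [15, 17, 13, 3, 17, 11] (length 6). The slice data[1:3] covers indices [1, 2] with values [17, 13]. Replacing that slice with [98, 67] (same length) produces [15, 98, 67, 3, 17, 11].

[15, 98, 67, 3, 17, 11]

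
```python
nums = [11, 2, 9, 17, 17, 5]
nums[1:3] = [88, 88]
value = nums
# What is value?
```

nums starts as [11, 2, 9, 17, 17, 5] (length 6). The slice nums[1:3] covers indices [1, 2] with values [2, 9]. Replacing that slice with [88, 88] (same length) produces [11, 88, 88, 17, 17, 5].

[11, 88, 88, 17, 17, 5]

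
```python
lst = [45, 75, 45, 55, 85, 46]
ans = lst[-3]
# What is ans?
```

lst has length 6. Negative index -3 maps to positive index 6 + (-3) = 3. lst[3] = 55.

55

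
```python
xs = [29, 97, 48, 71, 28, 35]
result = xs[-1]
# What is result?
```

xs has length 6. Negative index -1 maps to positive index 6 + (-1) = 5. xs[5] = 35.

35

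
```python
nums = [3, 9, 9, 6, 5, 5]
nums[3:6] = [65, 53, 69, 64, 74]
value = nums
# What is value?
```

nums starts as [3, 9, 9, 6, 5, 5] (length 6). The slice nums[3:6] covers indices [3, 4, 5] with values [6, 5, 5]. Replacing that slice with [65, 53, 69, 64, 74] (different length) produces [3, 9, 9, 65, 53, 69, 64, 74].

[3, 9, 9, 65, 53, 69, 64, 74]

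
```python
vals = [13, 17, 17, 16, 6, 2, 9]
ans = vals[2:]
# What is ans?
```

vals has length 7. The slice vals[2:] selects indices [2, 3, 4, 5, 6] (2->17, 3->16, 4->6, 5->2, 6->9), giving [17, 16, 6, 2, 9].

[17, 16, 6, 2, 9]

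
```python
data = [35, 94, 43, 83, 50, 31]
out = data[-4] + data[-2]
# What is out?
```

data has length 6. Negative index -4 maps to positive index 6 + (-4) = 2. data[2] = 43.
data has length 6. Negative index -2 maps to positive index 6 + (-2) = 4. data[4] = 50.
Sum: 43 + 50 = 93.

93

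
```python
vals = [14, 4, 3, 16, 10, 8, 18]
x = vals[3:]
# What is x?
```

vals has length 7. The slice vals[3:] selects indices [3, 4, 5, 6] (3->16, 4->10, 5->8, 6->18), giving [16, 10, 8, 18].

[16, 10, 8, 18]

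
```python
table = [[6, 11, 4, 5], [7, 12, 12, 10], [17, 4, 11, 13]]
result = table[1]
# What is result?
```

table has 3 rows. Row 1 is [7, 12, 12, 10].

[7, 12, 12, 10]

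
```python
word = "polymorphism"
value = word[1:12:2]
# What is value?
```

word has length 12. The slice word[1:12:2] selects indices [1, 3, 5, 7, 9, 11] (1->'o', 3->'y', 5->'o', 7->'p', 9->'i', 11->'m'), giving 'oyopim'.

'oyopim'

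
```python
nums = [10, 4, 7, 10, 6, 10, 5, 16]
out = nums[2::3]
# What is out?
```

nums has length 8. The slice nums[2::3] selects indices [2, 5] (2->7, 5->10), giving [7, 10].

[7, 10]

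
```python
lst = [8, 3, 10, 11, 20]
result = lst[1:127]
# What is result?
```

lst has length 5. The slice lst[1:127] selects indices [1, 2, 3, 4] (1->3, 2->10, 3->11, 4->20), giving [3, 10, 11, 20].

[3, 10, 11, 20]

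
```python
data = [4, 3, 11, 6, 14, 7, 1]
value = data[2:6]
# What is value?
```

data has length 7. The slice data[2:6] selects indices [2, 3, 4, 5] (2->11, 3->6, 4->14, 5->7), giving [11, 6, 14, 7].

[11, 6, 14, 7]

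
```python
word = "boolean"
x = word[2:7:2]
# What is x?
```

word has length 7. The slice word[2:7:2] selects indices [2, 4, 6] (2->'o', 4->'e', 6->'n'), giving 'oen'.

'oen'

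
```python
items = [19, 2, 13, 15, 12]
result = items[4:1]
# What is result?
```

items has length 5. The slice items[4:1] resolves to an empty index range, so the result is [].

[]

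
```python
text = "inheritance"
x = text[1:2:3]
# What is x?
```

text has length 11. The slice text[1:2:3] selects indices [1] (1->'n'), giving 'n'.

'n'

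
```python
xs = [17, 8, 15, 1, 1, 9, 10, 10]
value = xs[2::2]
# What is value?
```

xs has length 8. The slice xs[2::2] selects indices [2, 4, 6] (2->15, 4->1, 6->10), giving [15, 1, 10].

[15, 1, 10]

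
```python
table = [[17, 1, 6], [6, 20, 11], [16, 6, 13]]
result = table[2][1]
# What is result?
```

table[2] = [16, 6, 13]. Taking column 1 of that row yields 6.

6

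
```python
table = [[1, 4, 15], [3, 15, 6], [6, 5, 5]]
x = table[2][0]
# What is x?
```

table[2] = [6, 5, 5]. Taking column 0 of that row yields 6.

6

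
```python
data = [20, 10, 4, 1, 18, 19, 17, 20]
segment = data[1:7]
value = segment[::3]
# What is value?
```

data has length 8. The slice data[1:7] selects indices [1, 2, 3, 4, 5, 6] (1->10, 2->4, 3->1, 4->18, 5->19, 6->17), giving [10, 4, 1, 18, 19, 17]. So segment = [10, 4, 1, 18, 19, 17]. segment has length 6. The slice segment[::3] selects indices [0, 3] (0->10, 3->18), giving [10, 18].

[10, 18]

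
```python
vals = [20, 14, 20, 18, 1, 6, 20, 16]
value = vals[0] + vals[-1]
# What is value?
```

vals has length 8. vals[0] = 20.
vals has length 8. Negative index -1 maps to positive index 8 + (-1) = 7. vals[7] = 16.
Sum: 20 + 16 = 36.

36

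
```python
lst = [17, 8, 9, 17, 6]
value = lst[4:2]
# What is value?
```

lst has length 5. The slice lst[4:2] resolves to an empty index range, so the result is [].

[]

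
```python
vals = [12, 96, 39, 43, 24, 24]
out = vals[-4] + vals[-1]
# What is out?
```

vals has length 6. Negative index -4 maps to positive index 6 + (-4) = 2. vals[2] = 39.
vals has length 6. Negative index -1 maps to positive index 6 + (-1) = 5. vals[5] = 24.
Sum: 39 + 24 = 63.

63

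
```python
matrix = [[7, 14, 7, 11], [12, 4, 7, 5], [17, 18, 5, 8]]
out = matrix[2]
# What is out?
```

matrix has 3 rows. Row 2 is [17, 18, 5, 8].

[17, 18, 5, 8]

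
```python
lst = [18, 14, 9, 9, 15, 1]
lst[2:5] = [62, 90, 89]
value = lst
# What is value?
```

lst starts as [18, 14, 9, 9, 15, 1] (length 6). The slice lst[2:5] covers indices [2, 3, 4] with values [9, 9, 15]. Replacing that slice with [62, 90, 89] (same length) produces [18, 14, 62, 90, 89, 1].

[18, 14, 62, 90, 89, 1]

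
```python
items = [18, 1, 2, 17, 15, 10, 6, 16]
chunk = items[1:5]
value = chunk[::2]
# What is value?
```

items has length 8. The slice items[1:5] selects indices [1, 2, 3, 4] (1->1, 2->2, 3->17, 4->15), giving [1, 2, 17, 15]. So chunk = [1, 2, 17, 15]. chunk has length 4. The slice chunk[::2] selects indices [0, 2] (0->1, 2->17), giving [1, 17].

[1, 17]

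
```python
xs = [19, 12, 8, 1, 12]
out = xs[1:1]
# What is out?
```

xs has length 5. The slice xs[1:1] resolves to an empty index range, so the result is [].

[]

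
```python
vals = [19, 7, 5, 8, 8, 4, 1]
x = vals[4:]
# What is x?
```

vals has length 7. The slice vals[4:] selects indices [4, 5, 6] (4->8, 5->4, 6->1), giving [8, 4, 1].

[8, 4, 1]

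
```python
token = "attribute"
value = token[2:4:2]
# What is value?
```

token has length 9. The slice token[2:4:2] selects indices [2] (2->'t'), giving 't'.

't'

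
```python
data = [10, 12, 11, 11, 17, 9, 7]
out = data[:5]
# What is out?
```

data has length 7. The slice data[:5] selects indices [0, 1, 2, 3, 4] (0->10, 1->12, 2->11, 3->11, 4->17), giving [10, 12, 11, 11, 17].

[10, 12, 11, 11, 17]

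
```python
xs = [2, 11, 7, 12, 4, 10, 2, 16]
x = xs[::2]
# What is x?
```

xs has length 8. The slice xs[::2] selects indices [0, 2, 4, 6] (0->2, 2->7, 4->4, 6->2), giving [2, 7, 4, 2].

[2, 7, 4, 2]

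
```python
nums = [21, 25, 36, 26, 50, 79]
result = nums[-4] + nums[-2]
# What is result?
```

nums has length 6. Negative index -4 maps to positive index 6 + (-4) = 2. nums[2] = 36.
nums has length 6. Negative index -2 maps to positive index 6 + (-2) = 4. nums[4] = 50.
Sum: 36 + 50 = 86.

86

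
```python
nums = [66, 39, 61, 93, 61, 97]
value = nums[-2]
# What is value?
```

nums has length 6. Negative index -2 maps to positive index 6 + (-2) = 4. nums[4] = 61.

61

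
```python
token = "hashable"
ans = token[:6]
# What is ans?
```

token has length 8. The slice token[:6] selects indices [0, 1, 2, 3, 4, 5] (0->'h', 1->'a', 2->'s', 3->'h', 4->'a', 5->'b'), giving 'hashab'.

'hashab'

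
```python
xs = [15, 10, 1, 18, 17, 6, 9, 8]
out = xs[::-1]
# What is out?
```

xs has length 8. The slice xs[::-1] selects indices [7, 6, 5, 4, 3, 2, 1, 0] (7->8, 6->9, 5->6, 4->17, 3->18, 2->1, 1->10, 0->15), giving [8, 9, 6, 17, 18, 1, 10, 15].

[8, 9, 6, 17, 18, 1, 10, 15]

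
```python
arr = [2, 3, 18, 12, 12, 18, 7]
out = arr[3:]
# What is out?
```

arr has length 7. The slice arr[3:] selects indices [3, 4, 5, 6] (3->12, 4->12, 5->18, 6->7), giving [12, 12, 18, 7].

[12, 12, 18, 7]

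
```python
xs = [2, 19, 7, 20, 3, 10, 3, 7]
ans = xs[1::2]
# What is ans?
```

xs has length 8. The slice xs[1::2] selects indices [1, 3, 5, 7] (1->19, 3->20, 5->10, 7->7), giving [19, 20, 10, 7].

[19, 20, 10, 7]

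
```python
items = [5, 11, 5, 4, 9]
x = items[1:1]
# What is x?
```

items has length 5. The slice items[1:1] resolves to an empty index range, so the result is [].

[]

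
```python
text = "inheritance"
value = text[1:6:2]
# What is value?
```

text has length 11. The slice text[1:6:2] selects indices [1, 3, 5] (1->'n', 3->'e', 5->'i'), giving 'nei'.

'nei'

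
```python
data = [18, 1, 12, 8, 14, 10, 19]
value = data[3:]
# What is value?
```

data has length 7. The slice data[3:] selects indices [3, 4, 5, 6] (3->8, 4->14, 5->10, 6->19), giving [8, 14, 10, 19].

[8, 14, 10, 19]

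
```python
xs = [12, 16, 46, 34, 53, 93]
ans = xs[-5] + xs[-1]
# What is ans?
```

xs has length 6. Negative index -5 maps to positive index 6 + (-5) = 1. xs[1] = 16.
xs has length 6. Negative index -1 maps to positive index 6 + (-1) = 5. xs[5] = 93.
Sum: 16 + 93 = 109.

109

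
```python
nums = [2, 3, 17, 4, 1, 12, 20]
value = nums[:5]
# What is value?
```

nums has length 7. The slice nums[:5] selects indices [0, 1, 2, 3, 4] (0->2, 1->3, 2->17, 3->4, 4->1), giving [2, 3, 17, 4, 1].

[2, 3, 17, 4, 1]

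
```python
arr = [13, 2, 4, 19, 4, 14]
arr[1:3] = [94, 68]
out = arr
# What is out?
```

arr starts as [13, 2, 4, 19, 4, 14] (length 6). The slice arr[1:3] covers indices [1, 2] with values [2, 4]. Replacing that slice with [94, 68] (same length) produces [13, 94, 68, 19, 4, 14].

[13, 94, 68, 19, 4, 14]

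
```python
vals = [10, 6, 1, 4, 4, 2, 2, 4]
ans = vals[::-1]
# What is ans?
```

vals has length 8. The slice vals[::-1] selects indices [7, 6, 5, 4, 3, 2, 1, 0] (7->4, 6->2, 5->2, 4->4, 3->4, 2->1, 1->6, 0->10), giving [4, 2, 2, 4, 4, 1, 6, 10].

[4, 2, 2, 4, 4, 1, 6, 10]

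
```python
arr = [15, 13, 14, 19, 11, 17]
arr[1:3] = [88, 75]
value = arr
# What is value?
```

arr starts as [15, 13, 14, 19, 11, 17] (length 6). The slice arr[1:3] covers indices [1, 2] with values [13, 14]. Replacing that slice with [88, 75] (same length) produces [15, 88, 75, 19, 11, 17].

[15, 88, 75, 19, 11, 17]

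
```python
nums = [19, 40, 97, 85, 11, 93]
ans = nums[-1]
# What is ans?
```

nums has length 6. Negative index -1 maps to positive index 6 + (-1) = 5. nums[5] = 93.

93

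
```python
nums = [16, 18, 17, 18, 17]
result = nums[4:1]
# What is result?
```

nums has length 5. The slice nums[4:1] resolves to an empty index range, so the result is [].

[]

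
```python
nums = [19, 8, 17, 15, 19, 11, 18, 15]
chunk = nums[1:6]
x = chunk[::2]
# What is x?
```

nums has length 8. The slice nums[1:6] selects indices [1, 2, 3, 4, 5] (1->8, 2->17, 3->15, 4->19, 5->11), giving [8, 17, 15, 19, 11]. So chunk = [8, 17, 15, 19, 11]. chunk has length 5. The slice chunk[::2] selects indices [0, 2, 4] (0->8, 2->15, 4->11), giving [8, 15, 11].

[8, 15, 11]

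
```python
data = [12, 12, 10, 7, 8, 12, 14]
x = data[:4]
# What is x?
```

data has length 7. The slice data[:4] selects indices [0, 1, 2, 3] (0->12, 1->12, 2->10, 3->7), giving [12, 12, 10, 7].

[12, 12, 10, 7]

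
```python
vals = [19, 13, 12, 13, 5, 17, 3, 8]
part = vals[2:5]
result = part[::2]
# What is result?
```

vals has length 8. The slice vals[2:5] selects indices [2, 3, 4] (2->12, 3->13, 4->5), giving [12, 13, 5]. So part = [12, 13, 5]. part has length 3. The slice part[::2] selects indices [0, 2] (0->12, 2->5), giving [12, 5].

[12, 5]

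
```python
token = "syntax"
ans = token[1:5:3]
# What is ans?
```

token has length 6. The slice token[1:5:3] selects indices [1, 4] (1->'y', 4->'a'), giving 'ya'.

'ya'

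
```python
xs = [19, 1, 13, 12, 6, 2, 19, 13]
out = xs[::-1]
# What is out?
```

xs has length 8. The slice xs[::-1] selects indices [7, 6, 5, 4, 3, 2, 1, 0] (7->13, 6->19, 5->2, 4->6, 3->12, 2->13, 1->1, 0->19), giving [13, 19, 2, 6, 12, 13, 1, 19].

[13, 19, 2, 6, 12, 13, 1, 19]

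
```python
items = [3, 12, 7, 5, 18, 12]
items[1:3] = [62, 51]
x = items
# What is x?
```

items starts as [3, 12, 7, 5, 18, 12] (length 6). The slice items[1:3] covers indices [1, 2] with values [12, 7]. Replacing that slice with [62, 51] (same length) produces [3, 62, 51, 5, 18, 12].

[3, 62, 51, 5, 18, 12]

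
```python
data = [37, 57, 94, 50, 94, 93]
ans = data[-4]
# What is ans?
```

data has length 6. Negative index -4 maps to positive index 6 + (-4) = 2. data[2] = 94.

94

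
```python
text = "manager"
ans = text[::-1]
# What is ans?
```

text has length 7. The slice text[::-1] selects indices [6, 5, 4, 3, 2, 1, 0] (6->'r', 5->'e', 4->'g', 3->'a', 2->'n', 1->'a', 0->'m'), giving 'reganam'.

'reganam'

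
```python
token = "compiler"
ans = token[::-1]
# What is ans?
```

token has length 8. The slice token[::-1] selects indices [7, 6, 5, 4, 3, 2, 1, 0] (7->'r', 6->'e', 5->'l', 4->'i', 3->'p', 2->'m', 1->'o', 0->'c'), giving 'relipmoc'.

'relipmoc'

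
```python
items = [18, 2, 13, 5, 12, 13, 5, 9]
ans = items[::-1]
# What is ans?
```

items has length 8. The slice items[::-1] selects indices [7, 6, 5, 4, 3, 2, 1, 0] (7->9, 6->5, 5->13, 4->12, 3->5, 2->13, 1->2, 0->18), giving [9, 5, 13, 12, 5, 13, 2, 18].

[9, 5, 13, 12, 5, 13, 2, 18]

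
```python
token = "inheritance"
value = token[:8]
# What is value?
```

token has length 11. The slice token[:8] selects indices [0, 1, 2, 3, 4, 5, 6, 7] (0->'i', 1->'n', 2->'h', 3->'e', 4->'r', 5->'i', 6->'t', 7->'a'), giving 'inherita'.

'inherita'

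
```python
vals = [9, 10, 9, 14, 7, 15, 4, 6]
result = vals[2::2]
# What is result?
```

vals has length 8. The slice vals[2::2] selects indices [2, 4, 6] (2->9, 4->7, 6->4), giving [9, 7, 4].

[9, 7, 4]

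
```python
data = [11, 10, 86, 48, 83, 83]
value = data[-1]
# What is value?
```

data has length 6. Negative index -1 maps to positive index 6 + (-1) = 5. data[5] = 83.

83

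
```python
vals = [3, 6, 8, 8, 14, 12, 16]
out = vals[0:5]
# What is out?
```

vals has length 7. The slice vals[0:5] selects indices [0, 1, 2, 3, 4] (0->3, 1->6, 2->8, 3->8, 4->14), giving [3, 6, 8, 8, 14].

[3, 6, 8, 8, 14]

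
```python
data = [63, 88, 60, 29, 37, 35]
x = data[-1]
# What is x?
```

data has length 6. Negative index -1 maps to positive index 6 + (-1) = 5. data[5] = 35.

35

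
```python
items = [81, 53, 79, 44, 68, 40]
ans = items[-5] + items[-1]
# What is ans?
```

items has length 6. Negative index -5 maps to positive index 6 + (-5) = 1. items[1] = 53.
items has length 6. Negative index -1 maps to positive index 6 + (-1) = 5. items[5] = 40.
Sum: 53 + 40 = 93.

93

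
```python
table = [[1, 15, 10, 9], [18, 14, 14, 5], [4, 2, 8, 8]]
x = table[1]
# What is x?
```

table has 3 rows. Row 1 is [18, 14, 14, 5].

[18, 14, 14, 5]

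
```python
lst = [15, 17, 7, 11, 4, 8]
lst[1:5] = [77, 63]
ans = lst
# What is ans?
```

lst starts as [15, 17, 7, 11, 4, 8] (length 6). The slice lst[1:5] covers indices [1, 2, 3, 4] with values [17, 7, 11, 4]. Replacing that slice with [77, 63] (different length) produces [15, 77, 63, 8].

[15, 77, 63, 8]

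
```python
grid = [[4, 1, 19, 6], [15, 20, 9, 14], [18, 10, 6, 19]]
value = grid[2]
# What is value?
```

grid has 3 rows. Row 2 is [18, 10, 6, 19].

[18, 10, 6, 19]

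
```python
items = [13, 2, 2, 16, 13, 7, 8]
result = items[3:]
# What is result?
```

items has length 7. The slice items[3:] selects indices [3, 4, 5, 6] (3->16, 4->13, 5->7, 6->8), giving [16, 13, 7, 8].

[16, 13, 7, 8]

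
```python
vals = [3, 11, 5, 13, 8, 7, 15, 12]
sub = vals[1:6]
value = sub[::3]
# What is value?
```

vals has length 8. The slice vals[1:6] selects indices [1, 2, 3, 4, 5] (1->11, 2->5, 3->13, 4->8, 5->7), giving [11, 5, 13, 8, 7]. So sub = [11, 5, 13, 8, 7]. sub has length 5. The slice sub[::3] selects indices [0, 3] (0->11, 3->8), giving [11, 8].

[11, 8]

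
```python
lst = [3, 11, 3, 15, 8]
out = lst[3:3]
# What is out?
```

lst has length 5. The slice lst[3:3] resolves to an empty index range, so the result is [].

[]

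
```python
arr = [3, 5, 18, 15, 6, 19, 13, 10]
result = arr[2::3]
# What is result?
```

arr has length 8. The slice arr[2::3] selects indices [2, 5] (2->18, 5->19), giving [18, 19].

[18, 19]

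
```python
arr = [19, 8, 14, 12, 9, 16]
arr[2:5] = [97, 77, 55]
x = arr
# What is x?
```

arr starts as [19, 8, 14, 12, 9, 16] (length 6). The slice arr[2:5] covers indices [2, 3, 4] with values [14, 12, 9]. Replacing that slice with [97, 77, 55] (same length) produces [19, 8, 97, 77, 55, 16].

[19, 8, 97, 77, 55, 16]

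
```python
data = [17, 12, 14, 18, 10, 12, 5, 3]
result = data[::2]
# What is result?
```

data has length 8. The slice data[::2] selects indices [0, 2, 4, 6] (0->17, 2->14, 4->10, 6->5), giving [17, 14, 10, 5].

[17, 14, 10, 5]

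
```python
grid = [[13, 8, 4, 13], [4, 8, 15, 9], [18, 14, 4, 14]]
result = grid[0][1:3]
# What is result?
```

grid[0] = [13, 8, 4, 13]. grid[0] has length 4. The slice grid[0][1:3] selects indices [1, 2] (1->8, 2->4), giving [8, 4].

[8, 4]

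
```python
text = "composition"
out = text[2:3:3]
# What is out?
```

text has length 11. The slice text[2:3:3] selects indices [2] (2->'m'), giving 'm'.

'm'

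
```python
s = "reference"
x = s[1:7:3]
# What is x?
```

s has length 9. The slice s[1:7:3] selects indices [1, 4] (1->'e', 4->'r'), giving 'er'.

'er'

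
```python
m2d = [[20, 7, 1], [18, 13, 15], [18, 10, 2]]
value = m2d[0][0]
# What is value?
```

m2d[0] = [20, 7, 1]. Taking column 0 of that row yields 20.

20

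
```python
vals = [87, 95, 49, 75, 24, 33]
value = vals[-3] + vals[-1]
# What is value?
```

vals has length 6. Negative index -3 maps to positive index 6 + (-3) = 3. vals[3] = 75.
vals has length 6. Negative index -1 maps to positive index 6 + (-1) = 5. vals[5] = 33.
Sum: 75 + 33 = 108.

108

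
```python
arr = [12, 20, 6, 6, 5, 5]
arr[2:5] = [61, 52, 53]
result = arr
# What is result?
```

arr starts as [12, 20, 6, 6, 5, 5] (length 6). The slice arr[2:5] covers indices [2, 3, 4] with values [6, 6, 5]. Replacing that slice with [61, 52, 53] (same length) produces [12, 20, 61, 52, 53, 5].

[12, 20, 61, 52, 53, 5]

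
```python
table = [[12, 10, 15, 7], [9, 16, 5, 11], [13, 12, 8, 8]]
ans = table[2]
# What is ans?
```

table has 3 rows. Row 2 is [13, 12, 8, 8].

[13, 12, 8, 8]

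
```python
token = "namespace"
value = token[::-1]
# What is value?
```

token has length 9. The slice token[::-1] selects indices [8, 7, 6, 5, 4, 3, 2, 1, 0] (8->'e', 7->'c', 6->'a', 5->'p', 4->'s', 3->'e', 2->'m', 1->'a', 0->'n'), giving 'ecapseman'.

'ecapseman'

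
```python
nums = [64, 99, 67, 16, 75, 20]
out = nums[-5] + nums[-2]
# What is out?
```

nums has length 6. Negative index -5 maps to positive index 6 + (-5) = 1. nums[1] = 99.
nums has length 6. Negative index -2 maps to positive index 6 + (-2) = 4. nums[4] = 75.
Sum: 99 + 75 = 174.

174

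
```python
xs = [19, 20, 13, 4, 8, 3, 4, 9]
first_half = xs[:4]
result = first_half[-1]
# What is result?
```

xs has length 8. The slice xs[:4] selects indices [0, 1, 2, 3] (0->19, 1->20, 2->13, 3->4), giving [19, 20, 13, 4]. So first_half = [19, 20, 13, 4]. Then first_half[-1] = 4.

4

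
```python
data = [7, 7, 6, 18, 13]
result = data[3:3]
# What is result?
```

data has length 5. The slice data[3:3] resolves to an empty index range, so the result is [].

[]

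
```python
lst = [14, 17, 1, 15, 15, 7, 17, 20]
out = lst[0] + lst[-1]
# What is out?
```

lst has length 8. lst[0] = 14.
lst has length 8. Negative index -1 maps to positive index 8 + (-1) = 7. lst[7] = 20.
Sum: 14 + 20 = 34.

34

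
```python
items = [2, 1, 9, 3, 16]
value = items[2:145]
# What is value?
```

items has length 5. The slice items[2:145] selects indices [2, 3, 4] (2->9, 3->3, 4->16), giving [9, 3, 16].

[9, 3, 16]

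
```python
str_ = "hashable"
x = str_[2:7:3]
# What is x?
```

str_ has length 8. The slice str_[2:7:3] selects indices [2, 5] (2->'s', 5->'b'), giving 'sb'.

'sb'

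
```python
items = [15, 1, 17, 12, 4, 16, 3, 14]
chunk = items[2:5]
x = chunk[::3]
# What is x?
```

items has length 8. The slice items[2:5] selects indices [2, 3, 4] (2->17, 3->12, 4->4), giving [17, 12, 4]. So chunk = [17, 12, 4]. chunk has length 3. The slice chunk[::3] selects indices [0] (0->17), giving [17].

[17]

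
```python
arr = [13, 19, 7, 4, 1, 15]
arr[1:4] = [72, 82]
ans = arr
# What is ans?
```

arr starts as [13, 19, 7, 4, 1, 15] (length 6). The slice arr[1:4] covers indices [1, 2, 3] with values [19, 7, 4]. Replacing that slice with [72, 82] (different length) produces [13, 72, 82, 1, 15].

[13, 72, 82, 1, 15]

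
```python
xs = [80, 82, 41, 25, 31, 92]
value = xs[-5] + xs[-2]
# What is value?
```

xs has length 6. Negative index -5 maps to positive index 6 + (-5) = 1. xs[1] = 82.
xs has length 6. Negative index -2 maps to positive index 6 + (-2) = 4. xs[4] = 31.
Sum: 82 + 31 = 113.

113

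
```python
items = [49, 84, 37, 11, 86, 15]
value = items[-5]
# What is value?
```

items has length 6. Negative index -5 maps to positive index 6 + (-5) = 1. items[1] = 84.

84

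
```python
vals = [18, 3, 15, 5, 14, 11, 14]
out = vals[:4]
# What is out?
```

vals has length 7. The slice vals[:4] selects indices [0, 1, 2, 3] (0->18, 1->3, 2->15, 3->5), giving [18, 3, 15, 5].

[18, 3, 15, 5]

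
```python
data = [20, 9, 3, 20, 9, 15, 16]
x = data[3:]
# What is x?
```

data has length 7. The slice data[3:] selects indices [3, 4, 5, 6] (3->20, 4->9, 5->15, 6->16), giving [20, 9, 15, 16].

[20, 9, 15, 16]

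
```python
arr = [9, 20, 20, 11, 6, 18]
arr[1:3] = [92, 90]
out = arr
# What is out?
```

arr starts as [9, 20, 20, 11, 6, 18] (length 6). The slice arr[1:3] covers indices [1, 2] with values [20, 20]. Replacing that slice with [92, 90] (same length) produces [9, 92, 90, 11, 6, 18].

[9, 92, 90, 11, 6, 18]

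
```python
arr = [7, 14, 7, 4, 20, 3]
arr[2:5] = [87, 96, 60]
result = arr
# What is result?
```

arr starts as [7, 14, 7, 4, 20, 3] (length 6). The slice arr[2:5] covers indices [2, 3, 4] with values [7, 4, 20]. Replacing that slice with [87, 96, 60] (same length) produces [7, 14, 87, 96, 60, 3].

[7, 14, 87, 96, 60, 3]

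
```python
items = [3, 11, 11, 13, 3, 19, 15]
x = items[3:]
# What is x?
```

items has length 7. The slice items[3:] selects indices [3, 4, 5, 6] (3->13, 4->3, 5->19, 6->15), giving [13, 3, 19, 15].

[13, 3, 19, 15]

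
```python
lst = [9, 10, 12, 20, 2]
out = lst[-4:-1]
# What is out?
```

lst has length 5. The slice lst[-4:-1] selects indices [1, 2, 3] (1->10, 2->12, 3->20), giving [10, 12, 20].

[10, 12, 20]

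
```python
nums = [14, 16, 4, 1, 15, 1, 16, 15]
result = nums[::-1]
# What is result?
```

nums has length 8. The slice nums[::-1] selects indices [7, 6, 5, 4, 3, 2, 1, 0] (7->15, 6->16, 5->1, 4->15, 3->1, 2->4, 1->16, 0->14), giving [15, 16, 1, 15, 1, 4, 16, 14].

[15, 16, 1, 15, 1, 4, 16, 14]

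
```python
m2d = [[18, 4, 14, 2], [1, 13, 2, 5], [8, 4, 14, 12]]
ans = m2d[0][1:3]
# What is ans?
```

m2d[0] = [18, 4, 14, 2]. m2d[0] has length 4. The slice m2d[0][1:3] selects indices [1, 2] (1->4, 2->14), giving [4, 14].

[4, 14]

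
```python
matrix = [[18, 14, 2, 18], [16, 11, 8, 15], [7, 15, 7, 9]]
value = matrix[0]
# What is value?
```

matrix has 3 rows. Row 0 is [18, 14, 2, 18].

[18, 14, 2, 18]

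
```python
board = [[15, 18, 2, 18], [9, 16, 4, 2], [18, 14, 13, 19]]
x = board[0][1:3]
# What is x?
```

board[0] = [15, 18, 2, 18]. board[0] has length 4. The slice board[0][1:3] selects indices [1, 2] (1->18, 2->2), giving [18, 2].

[18, 2]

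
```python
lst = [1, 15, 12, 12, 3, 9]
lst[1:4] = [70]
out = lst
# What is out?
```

lst starts as [1, 15, 12, 12, 3, 9] (length 6). The slice lst[1:4] covers indices [1, 2, 3] with values [15, 12, 12]. Replacing that slice with [70] (different length) produces [1, 70, 3, 9].

[1, 70, 3, 9]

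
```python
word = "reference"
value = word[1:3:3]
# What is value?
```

word has length 9. The slice word[1:3:3] selects indices [1] (1->'e'), giving 'e'.

'e'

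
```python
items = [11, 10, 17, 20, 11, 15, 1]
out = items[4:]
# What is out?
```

items has length 7. The slice items[4:] selects indices [4, 5, 6] (4->11, 5->15, 6->1), giving [11, 15, 1].

[11, 15, 1]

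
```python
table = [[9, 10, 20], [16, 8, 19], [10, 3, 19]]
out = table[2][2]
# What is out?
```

table[2] = [10, 3, 19]. Taking column 2 of that row yields 19.

19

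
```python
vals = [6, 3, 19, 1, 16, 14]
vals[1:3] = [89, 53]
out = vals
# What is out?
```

vals starts as [6, 3, 19, 1, 16, 14] (length 6). The slice vals[1:3] covers indices [1, 2] with values [3, 19]. Replacing that slice with [89, 53] (same length) produces [6, 89, 53, 1, 16, 14].

[6, 89, 53, 1, 16, 14]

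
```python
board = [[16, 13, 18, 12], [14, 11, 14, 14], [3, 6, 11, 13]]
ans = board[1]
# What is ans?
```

board has 3 rows. Row 1 is [14, 11, 14, 14].

[14, 11, 14, 14]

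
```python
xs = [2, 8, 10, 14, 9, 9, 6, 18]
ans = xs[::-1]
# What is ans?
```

xs has length 8. The slice xs[::-1] selects indices [7, 6, 5, 4, 3, 2, 1, 0] (7->18, 6->6, 5->9, 4->9, 3->14, 2->10, 1->8, 0->2), giving [18, 6, 9, 9, 14, 10, 8, 2].

[18, 6, 9, 9, 14, 10, 8, 2]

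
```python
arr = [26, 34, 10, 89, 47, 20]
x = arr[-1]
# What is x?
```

arr has length 6. Negative index -1 maps to positive index 6 + (-1) = 5. arr[5] = 20.

20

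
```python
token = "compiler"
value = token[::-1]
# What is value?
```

token has length 8. The slice token[::-1] selects indices [7, 6, 5, 4, 3, 2, 1, 0] (7->'r', 6->'e', 5->'l', 4->'i', 3->'p', 2->'m', 1->'o', 0->'c'), giving 'relipmoc'.

'relipmoc'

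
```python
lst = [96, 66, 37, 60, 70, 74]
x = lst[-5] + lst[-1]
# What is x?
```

lst has length 6. Negative index -5 maps to positive index 6 + (-5) = 1. lst[1] = 66.
lst has length 6. Negative index -1 maps to positive index 6 + (-1) = 5. lst[5] = 74.
Sum: 66 + 74 = 140.

140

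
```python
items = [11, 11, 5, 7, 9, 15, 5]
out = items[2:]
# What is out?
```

items has length 7. The slice items[2:] selects indices [2, 3, 4, 5, 6] (2->5, 3->7, 4->9, 5->15, 6->5), giving [5, 7, 9, 15, 5].

[5, 7, 9, 15, 5]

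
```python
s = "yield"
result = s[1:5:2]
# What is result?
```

s has length 5. The slice s[1:5:2] selects indices [1, 3] (1->'i', 3->'l'), giving 'il'.

'il'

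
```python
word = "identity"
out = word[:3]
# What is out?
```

word has length 8. The slice word[:3] selects indices [0, 1, 2] (0->'i', 1->'d', 2->'e'), giving 'ide'.

'ide'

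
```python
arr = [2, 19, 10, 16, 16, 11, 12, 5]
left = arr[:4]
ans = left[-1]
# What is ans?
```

arr has length 8. The slice arr[:4] selects indices [0, 1, 2, 3] (0->2, 1->19, 2->10, 3->16), giving [2, 19, 10, 16]. So left = [2, 19, 10, 16]. Then left[-1] = 16.

16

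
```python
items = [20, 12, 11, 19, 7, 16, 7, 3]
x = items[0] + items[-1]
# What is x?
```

items has length 8. items[0] = 20.
items has length 8. Negative index -1 maps to positive index 8 + (-1) = 7. items[7] = 3.
Sum: 20 + 3 = 23.

23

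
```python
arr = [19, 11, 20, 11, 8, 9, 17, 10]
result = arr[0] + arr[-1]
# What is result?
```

arr has length 8. arr[0] = 19.
arr has length 8. Negative index -1 maps to positive index 8 + (-1) = 7. arr[7] = 10.
Sum: 19 + 10 = 29.

29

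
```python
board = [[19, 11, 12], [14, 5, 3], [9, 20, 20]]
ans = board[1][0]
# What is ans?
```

board[1] = [14, 5, 3]. Taking column 0 of that row yields 14.

14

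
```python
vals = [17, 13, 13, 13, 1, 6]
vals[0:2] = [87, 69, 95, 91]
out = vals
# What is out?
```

vals starts as [17, 13, 13, 13, 1, 6] (length 6). The slice vals[0:2] covers indices [0, 1] with values [17, 13]. Replacing that slice with [87, 69, 95, 91] (different length) produces [87, 69, 95, 91, 13, 13, 1, 6].

[87, 69, 95, 91, 13, 13, 1, 6]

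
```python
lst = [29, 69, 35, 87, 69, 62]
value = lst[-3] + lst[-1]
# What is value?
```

lst has length 6. Negative index -3 maps to positive index 6 + (-3) = 3. lst[3] = 87.
lst has length 6. Negative index -1 maps to positive index 6 + (-1) = 5. lst[5] = 62.
Sum: 87 + 62 = 149.

149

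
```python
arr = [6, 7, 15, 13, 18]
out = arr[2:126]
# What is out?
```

arr has length 5. The slice arr[2:126] selects indices [2, 3, 4] (2->15, 3->13, 4->18), giving [15, 13, 18].

[15, 13, 18]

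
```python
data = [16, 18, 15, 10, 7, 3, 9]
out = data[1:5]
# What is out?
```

data has length 7. The slice data[1:5] selects indices [1, 2, 3, 4] (1->18, 2->15, 3->10, 4->7), giving [18, 15, 10, 7].

[18, 15, 10, 7]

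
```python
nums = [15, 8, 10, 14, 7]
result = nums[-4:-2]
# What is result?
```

nums has length 5. The slice nums[-4:-2] selects indices [1, 2] (1->8, 2->10), giving [8, 10].

[8, 10]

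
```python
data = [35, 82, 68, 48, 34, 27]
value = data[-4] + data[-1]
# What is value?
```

data has length 6. Negative index -4 maps to positive index 6 + (-4) = 2. data[2] = 68.
data has length 6. Negative index -1 maps to positive index 6 + (-1) = 5. data[5] = 27.
Sum: 68 + 27 = 95.

95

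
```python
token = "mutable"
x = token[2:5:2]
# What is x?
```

token has length 7. The slice token[2:5:2] selects indices [2, 4] (2->'t', 4->'b'), giving 'tb'.

'tb'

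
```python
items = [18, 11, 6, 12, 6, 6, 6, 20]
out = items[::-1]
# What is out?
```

items has length 8. The slice items[::-1] selects indices [7, 6, 5, 4, 3, 2, 1, 0] (7->20, 6->6, 5->6, 4->6, 3->12, 2->6, 1->11, 0->18), giving [20, 6, 6, 6, 12, 6, 11, 18].

[20, 6, 6, 6, 12, 6, 11, 18]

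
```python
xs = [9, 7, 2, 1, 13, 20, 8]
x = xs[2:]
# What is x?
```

xs has length 7. The slice xs[2:] selects indices [2, 3, 4, 5, 6] (2->2, 3->1, 4->13, 5->20, 6->8), giving [2, 1, 13, 20, 8].

[2, 1, 13, 20, 8]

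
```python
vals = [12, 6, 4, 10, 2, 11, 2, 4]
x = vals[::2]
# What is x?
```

vals has length 8. The slice vals[::2] selects indices [0, 2, 4, 6] (0->12, 2->4, 4->2, 6->2), giving [12, 4, 2, 2].

[12, 4, 2, 2]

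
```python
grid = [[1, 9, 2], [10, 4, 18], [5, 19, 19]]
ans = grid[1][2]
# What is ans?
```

grid[1] = [10, 4, 18]. Taking column 2 of that row yields 18.

18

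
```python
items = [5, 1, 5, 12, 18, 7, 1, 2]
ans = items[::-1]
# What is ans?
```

items has length 8. The slice items[::-1] selects indices [7, 6, 5, 4, 3, 2, 1, 0] (7->2, 6->1, 5->7, 4->18, 3->12, 2->5, 1->1, 0->5), giving [2, 1, 7, 18, 12, 5, 1, 5].

[2, 1, 7, 18, 12, 5, 1, 5]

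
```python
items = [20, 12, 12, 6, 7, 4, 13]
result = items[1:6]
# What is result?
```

items has length 7. The slice items[1:6] selects indices [1, 2, 3, 4, 5] (1->12, 2->12, 3->6, 4->7, 5->4), giving [12, 12, 6, 7, 4].

[12, 12, 6, 7, 4]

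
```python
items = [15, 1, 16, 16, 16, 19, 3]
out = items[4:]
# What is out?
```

items has length 7. The slice items[4:] selects indices [4, 5, 6] (4->16, 5->19, 6->3), giving [16, 19, 3].

[16, 19, 3]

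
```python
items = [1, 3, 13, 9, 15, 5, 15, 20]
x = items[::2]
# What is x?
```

items has length 8. The slice items[::2] selects indices [0, 2, 4, 6] (0->1, 2->13, 4->15, 6->15), giving [1, 13, 15, 15].

[1, 13, 15, 15]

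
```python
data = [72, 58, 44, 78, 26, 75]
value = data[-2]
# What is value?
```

data has length 6. Negative index -2 maps to positive index 6 + (-2) = 4. data[4] = 26.

26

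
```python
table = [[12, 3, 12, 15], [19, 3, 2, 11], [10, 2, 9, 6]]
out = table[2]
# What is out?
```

table has 3 rows. Row 2 is [10, 2, 9, 6].

[10, 2, 9, 6]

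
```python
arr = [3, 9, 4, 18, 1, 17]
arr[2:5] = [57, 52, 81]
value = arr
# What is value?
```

arr starts as [3, 9, 4, 18, 1, 17] (length 6). The slice arr[2:5] covers indices [2, 3, 4] with values [4, 18, 1]. Replacing that slice with [57, 52, 81] (same length) produces [3, 9, 57, 52, 81, 17].

[3, 9, 57, 52, 81, 17]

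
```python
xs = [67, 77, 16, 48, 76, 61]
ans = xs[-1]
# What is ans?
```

xs has length 6. Negative index -1 maps to positive index 6 + (-1) = 5. xs[5] = 61.

61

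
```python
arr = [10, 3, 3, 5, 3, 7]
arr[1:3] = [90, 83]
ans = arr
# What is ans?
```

arr starts as [10, 3, 3, 5, 3, 7] (length 6). The slice arr[1:3] covers indices [1, 2] with values [3, 3]. Replacing that slice with [90, 83] (same length) produces [10, 90, 83, 5, 3, 7].

[10, 90, 83, 5, 3, 7]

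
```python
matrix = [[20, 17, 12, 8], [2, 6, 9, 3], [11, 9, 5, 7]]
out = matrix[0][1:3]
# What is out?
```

matrix[0] = [20, 17, 12, 8]. matrix[0] has length 4. The slice matrix[0][1:3] selects indices [1, 2] (1->17, 2->12), giving [17, 12].

[17, 12]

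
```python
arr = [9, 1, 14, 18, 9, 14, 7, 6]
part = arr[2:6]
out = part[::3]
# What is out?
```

arr has length 8. The slice arr[2:6] selects indices [2, 3, 4, 5] (2->14, 3->18, 4->9, 5->14), giving [14, 18, 9, 14]. So part = [14, 18, 9, 14]. part has length 4. The slice part[::3] selects indices [0, 3] (0->14, 3->14), giving [14, 14].

[14, 14]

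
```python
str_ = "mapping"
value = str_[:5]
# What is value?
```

str_ has length 7. The slice str_[:5] selects indices [0, 1, 2, 3, 4] (0->'m', 1->'a', 2->'p', 3->'p', 4->'i'), giving 'mappi'.

'mappi'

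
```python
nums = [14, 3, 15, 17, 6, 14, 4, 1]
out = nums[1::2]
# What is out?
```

nums has length 8. The slice nums[1::2] selects indices [1, 3, 5, 7] (1->3, 3->17, 5->14, 7->1), giving [3, 17, 14, 1].

[3, 17, 14, 1]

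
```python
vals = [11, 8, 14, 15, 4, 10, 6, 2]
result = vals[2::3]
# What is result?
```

vals has length 8. The slice vals[2::3] selects indices [2, 5] (2->14, 5->10), giving [14, 10].

[14, 10]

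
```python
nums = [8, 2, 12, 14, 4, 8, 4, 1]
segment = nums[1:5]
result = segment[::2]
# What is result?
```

nums has length 8. The slice nums[1:5] selects indices [1, 2, 3, 4] (1->2, 2->12, 3->14, 4->4), giving [2, 12, 14, 4]. So segment = [2, 12, 14, 4]. segment has length 4. The slice segment[::2] selects indices [0, 2] (0->2, 2->14), giving [2, 14].

[2, 14]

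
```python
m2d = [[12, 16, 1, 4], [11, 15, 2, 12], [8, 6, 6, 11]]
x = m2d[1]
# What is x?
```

m2d has 3 rows. Row 1 is [11, 15, 2, 12].

[11, 15, 2, 12]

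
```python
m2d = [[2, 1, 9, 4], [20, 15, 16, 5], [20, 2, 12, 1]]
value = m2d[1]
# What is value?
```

m2d has 3 rows. Row 1 is [20, 15, 16, 5].

[20, 15, 16, 5]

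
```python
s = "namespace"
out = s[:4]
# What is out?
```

s has length 9. The slice s[:4] selects indices [0, 1, 2, 3] (0->'n', 1->'a', 2->'m', 3->'e'), giving 'name'.

'name'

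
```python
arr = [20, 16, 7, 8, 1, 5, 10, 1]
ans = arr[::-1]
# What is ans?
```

arr has length 8. The slice arr[::-1] selects indices [7, 6, 5, 4, 3, 2, 1, 0] (7->1, 6->10, 5->5, 4->1, 3->8, 2->7, 1->16, 0->20), giving [1, 10, 5, 1, 8, 7, 16, 20].

[1, 10, 5, 1, 8, 7, 16, 20]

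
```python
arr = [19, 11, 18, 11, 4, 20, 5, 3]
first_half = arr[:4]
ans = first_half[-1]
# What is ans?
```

arr has length 8. The slice arr[:4] selects indices [0, 1, 2, 3] (0->19, 1->11, 2->18, 3->11), giving [19, 11, 18, 11]. So first_half = [19, 11, 18, 11]. Then first_half[-1] = 11.

11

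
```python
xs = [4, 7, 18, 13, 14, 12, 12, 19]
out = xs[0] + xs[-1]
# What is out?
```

xs has length 8. xs[0] = 4.
xs has length 8. Negative index -1 maps to positive index 8 + (-1) = 7. xs[7] = 19.
Sum: 4 + 19 = 23.

23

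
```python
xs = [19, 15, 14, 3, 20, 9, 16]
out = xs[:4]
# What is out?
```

xs has length 7. The slice xs[:4] selects indices [0, 1, 2, 3] (0->19, 1->15, 2->14, 3->3), giving [19, 15, 14, 3].

[19, 15, 14, 3]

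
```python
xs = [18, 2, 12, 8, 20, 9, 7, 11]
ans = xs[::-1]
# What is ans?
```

xs has length 8. The slice xs[::-1] selects indices [7, 6, 5, 4, 3, 2, 1, 0] (7->11, 6->7, 5->9, 4->20, 3->8, 2->12, 1->2, 0->18), giving [11, 7, 9, 20, 8, 12, 2, 18].

[11, 7, 9, 20, 8, 12, 2, 18]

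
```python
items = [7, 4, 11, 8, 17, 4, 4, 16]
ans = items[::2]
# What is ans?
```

items has length 8. The slice items[::2] selects indices [0, 2, 4, 6] (0->7, 2->11, 4->17, 6->4), giving [7, 11, 17, 4].

[7, 11, 17, 4]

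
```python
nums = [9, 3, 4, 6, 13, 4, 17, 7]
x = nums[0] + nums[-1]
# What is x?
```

nums has length 8. nums[0] = 9.
nums has length 8. Negative index -1 maps to positive index 8 + (-1) = 7. nums[7] = 7.
Sum: 9 + 7 = 16.

16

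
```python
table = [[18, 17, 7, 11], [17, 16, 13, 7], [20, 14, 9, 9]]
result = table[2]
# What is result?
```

table has 3 rows. Row 2 is [20, 14, 9, 9].

[20, 14, 9, 9]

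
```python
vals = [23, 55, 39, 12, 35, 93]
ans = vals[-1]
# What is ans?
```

vals has length 6. Negative index -1 maps to positive index 6 + (-1) = 5. vals[5] = 93.

93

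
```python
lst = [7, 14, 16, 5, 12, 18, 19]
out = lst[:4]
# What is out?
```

lst has length 7. The slice lst[:4] selects indices [0, 1, 2, 3] (0->7, 1->14, 2->16, 3->5), giving [7, 14, 16, 5].

[7, 14, 16, 5]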